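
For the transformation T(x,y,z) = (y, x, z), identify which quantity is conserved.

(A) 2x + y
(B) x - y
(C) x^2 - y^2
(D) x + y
D

Apply T(x,y,z) = (y, x, z) to each option, i.e. replace (x, y, z) by the transformed coordinates.
Substitute the transformed coordinates into each option and compare with the original:
(A) 2x + y  ->  2(y) + (x) = x + 2y   [differs from 2x + y: not invariant]
(B) x - y  ->  (y) - (x) = -x + y   [differs from x - y: not invariant]
(C) x^2 - y^2  ->  (y)^2 - (x)^2 = -x^2 + y^2   [differs from x^2 - y^2: not invariant]
(D) x + y  ->  (y) + (x) = x + y   [equals x + y: invariant]

Only option (D), x + y, is unchanged by the transformation.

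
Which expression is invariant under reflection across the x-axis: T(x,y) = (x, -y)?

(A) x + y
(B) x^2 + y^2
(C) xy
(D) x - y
B

The map is reflection across the x-axis: T(x,y) = (x, -y).
Substitute the transformed coordinates into each option and compare with the original:
(A) x + y  ->  (x) + (-y) = x - y   [differs from x + y: not invariant]
(B) x^2 + y^2  ->  (x)^2 + (-y)^2 = x^2 + y^2   [equals x^2 + y^2: invariant]
(C) xy  ->  (x)(-y) = -xy   [differs from xy: not invariant]
(D) x - y  ->  (x) - (-y) = x + y   [differs from x - y: not invariant]

Only option (B), x^2 + y^2, is unchanged by the transformation.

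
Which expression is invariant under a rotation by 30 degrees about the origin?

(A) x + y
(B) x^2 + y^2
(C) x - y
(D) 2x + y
B

A rotation by 30 degrees sends (x, y) to (sqrt(3)x/2 - y/2, x/2 + sqrt(3)y/2).
Substitute the transformed coordinates into each option and compare with the original:
(A) x + y  ->  (sqrt(3)x/2 - y/2) + (x/2 + sqrt(3)y/2) = x/2 + sqrt(3)x/2 - y/2 + sqrt(3)y/2   [differs from x + y: not invariant]
(B) x^2 + y^2  ->  (sqrt(3)x/2 - y/2)^2 + (x/2 + sqrt(3)y/2)^2 = x^2 + y^2   [equals x^2 + y^2: invariant]
(C) x - y  ->  (sqrt(3)x/2 - y/2) - (x/2 + sqrt(3)y/2) = -x/2 + sqrt(3)x/2 - sqrt(3)y/2 - y/2   [differs from x - y: not invariant]
(D) 2x + y  ->  2(sqrt(3)x/2 - y/2) + (x/2 + sqrt(3)y/2) = x/2 + sqrt(3)x - y + sqrt(3)y/2   [differs from 2x + y: not invariant]

Only option (B), x^2 + y^2, is unchanged by the transformation.
Geometrically, x^2 + y^2 is the squared distance from the origin, which every rotation about the origin preserves.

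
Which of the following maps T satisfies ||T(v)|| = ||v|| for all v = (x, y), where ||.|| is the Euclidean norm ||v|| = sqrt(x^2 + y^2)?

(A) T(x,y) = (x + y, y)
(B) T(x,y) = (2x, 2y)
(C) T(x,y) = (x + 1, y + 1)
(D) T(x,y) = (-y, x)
D

A transformation preserves a norm if ||T(v)|| = ||v|| for every v; a single vector where the norm changes rules an option out.

(A) T(x,y) = (x + y, y): v = (0, 1) has norm sqrt((0)^2 + (1)^2) = 1, but T(v) = (1, 1) has norm sqrt(2) -- not preserved.
(B) T(x,y) = (2x, 2y): v = (1, 0) has norm sqrt((1)^2 + (0)^2) = 1, but T(v) = (2, 0) has norm 2 -- not preserved.
(C) T(x,y) = (x + 1, y + 1): v = (1, 0) has norm sqrt((1)^2 + (0)^2) = 1, but T(v) = (2, 1) has norm sqrt(5) -- not preserved.
(D) T(x,y) = (-y, x): preserves the norm -- it is an orthogonal map (a rotation/reflection), and (-y)^2 + (x)^2 simplifies to x^2 + y^2.

Therefore the answer is (D).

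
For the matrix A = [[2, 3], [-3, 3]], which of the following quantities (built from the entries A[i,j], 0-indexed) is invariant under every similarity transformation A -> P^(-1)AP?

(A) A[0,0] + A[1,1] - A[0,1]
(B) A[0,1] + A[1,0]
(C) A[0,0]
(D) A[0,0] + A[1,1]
D

A[0,0] + A[1,1] is the trace of A. By the cyclic property of the trace, tr(P^(-1)AP) = tr(APP^(-1)) = tr(A), so it is the same for every matrix similar to A.

The other combinations are not similarity invariants. For example, take P = [[2, 1], [1, 1]] (det P = 1), so P^(-1) = [[1, -1], [-1, 2]] and
B = P^(-1)AP = [[10, 5], [-13, -5]].
Evaluating each option on A and on B:
(A) A[0,0] + A[1,1] - A[0,1]: 2 for A, 0 for B -> changes
(B) A[0,1] + A[1,0]: 0 for A, -8 for B -> changes
(C) A[0,0]: 2 for A, 10 for B -> changes
(D) A[0,0] + A[1,1]: 5 for A, 5 for B -> unchanged

Only (D) A[0,0] + A[1,1] = 5 survives (and it does so for every P, not just this one), so it is the invariant.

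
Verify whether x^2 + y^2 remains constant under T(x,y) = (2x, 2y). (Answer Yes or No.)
No

Substitute T(x,y) = (2x, 2y) into the expression and compare with the original.

Original: x^2 + y^2
After applying T: (2x)^2 + (2y)^2 = 4x^2 + 4y^2

This differs from the original x^2 + y^2 (difference: 3x^2 + 3y^2), so the expression is NOT invariant.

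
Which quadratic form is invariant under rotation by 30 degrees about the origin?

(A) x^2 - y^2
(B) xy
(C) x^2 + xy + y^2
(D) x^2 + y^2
D

Rotation by 30 degrees sends (x, y) to (sqrt(3)x/2 - y/2, x/2 + sqrt(3)y/2).
Substitute the transformed coordinates into each option and compare with the original:
(A) x^2 - y^2  ->  (sqrt(3)x/2 - y/2)^2 - (x/2 + sqrt(3)y/2)^2 = x^2/2 - sqrt(3)xy - y^2/2   [differs from x^2 - y^2: not invariant]
(B) xy  ->  (sqrt(3)x/2 - y/2)(x/2 + sqrt(3)y/2) = sqrt(3)x^2/4 + xy/2 - sqrt(3)y^2/4   [differs from xy: not invariant]
(C) x^2 + xy + y^2  ->  (sqrt(3)x/2 - y/2)^2 + (sqrt(3)x/2 - y/2)(x/2 + sqrt(3)y/2) + (x/2 + sqrt(3)y/2)^2 = sqrt(3)x^2/4 + x^2 + xy/2 - sqrt(3)y^2/4 + y^2   [differs from x^2 + xy + y^2: not invariant]
(D) x^2 + y^2  ->  (sqrt(3)x/2 - y/2)^2 + (x/2 + sqrt(3)y/2)^2 = x^2 + y^2   [equals x^2 + y^2: invariant]

Only option (D), x^2 + y^2, is unchanged by the transformation.
x^2 + y^2 is the squared distance from the origin, which rotations preserve.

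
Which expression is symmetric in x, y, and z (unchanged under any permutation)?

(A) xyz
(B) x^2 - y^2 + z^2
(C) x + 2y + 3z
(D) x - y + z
A

A symmetric expression is unchanged when the variables are permuted; here the transformation to test is the swap (x, y) -> (y, x).
A symmetric expression must survive every permutation; the single swap x <-> y already eliminates the distractors, and the keyed expression is also unchanged by x <-> z and y <-> z (each variable enters it in exactly the same way).
Substitute the transformed coordinates into each option and compare with the original:
(A) xyz  ->  (y)(x)z = xyz   [equals xyz: invariant]
(B) x^2 - y^2 + z^2  ->  (y)^2 - (x)^2 + z^2 = -x^2 + y^2 + z^2   [differs from x^2 - y^2 + z^2: not invariant]
(C) x + 2y + 3z  ->  (y) + 2(x) + 3z = 2x + y + 3z   [differs from x + 2y + 3z: not invariant]
(D) x - y + z  ->  (y) - (x) + z = -x + y + z   [differs from x - y + z: not invariant]

Only option (A), xyz, is unchanged by the transformation.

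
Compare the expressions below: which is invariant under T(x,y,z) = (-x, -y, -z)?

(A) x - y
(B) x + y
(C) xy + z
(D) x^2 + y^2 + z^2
D

Apply T(x,y,z) = (-x, -y, -z) to each option, i.e. replace (x, y, z) by the transformed coordinates.
Substitute the transformed coordinates into each option and compare with the original:
(A) x - y  ->  (-x) - (-y) = -x + y   [differs from x - y: not invariant]
(B) x + y  ->  (-x) + (-y) = -x - y   [differs from x + y: not invariant]
(C) xy + z  ->  (-x)(-y) + (-z) = xy - z   [differs from xy + z: not invariant]
(D) x^2 + y^2 + z^2  ->  (-x)^2 + (-y)^2 + (-z)^2 = x^2 + y^2 + z^2   [equals x^2 + y^2 + z^2: invariant]

Only option (D), x^2 + y^2 + z^2, is unchanged by the transformation.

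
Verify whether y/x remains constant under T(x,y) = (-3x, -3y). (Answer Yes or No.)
Yes

Substitute T(x,y) = (-3x, -3y) into the expression and compare with the original.

Original: y/x
After applying T: (-3y)/(-3x) = y/x

This is identical to the original y/x, so the expression is invariant.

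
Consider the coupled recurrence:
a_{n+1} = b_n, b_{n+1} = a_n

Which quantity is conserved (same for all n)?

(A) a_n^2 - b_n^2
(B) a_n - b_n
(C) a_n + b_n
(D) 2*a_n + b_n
C

Replace a_n by a_{n+1} = b_n and b_n by b_{n+1} = a_n in each option and simplify:
(A) a_n^2 - b_n^2  ->  (b_n)^2 - (a_n)^2 = -a_n^2 + b_n^2   [not conserved]
(B) a_n - b_n  ->  (b_n) - (a_n) = -a_n + b_n   [not conserved]
(C) a_n + b_n  ->  (b_n) + (a_n) = a_n + b_n   [conserved]
(D) 2*a_n + b_n  ->  2*(b_n) + (a_n) = a_n + 2*b_n   [not conserved]

Only (C) a_n + b_n returns to itself after one step, so it is the conserved quantity.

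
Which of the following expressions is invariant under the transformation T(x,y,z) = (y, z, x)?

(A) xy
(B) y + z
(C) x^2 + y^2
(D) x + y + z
D

Apply T(x,y,z) = (y, z, x) to each option, i.e. replace (x, y, z) by the transformed coordinates.
Substitute the transformed coordinates into each option and compare with the original:
(A) xy  ->  (y)(z) = yz   [differs from xy: not invariant]
(B) y + z  ->  (z) + (x) = x + z   [differs from y + z: not invariant]
(C) x^2 + y^2  ->  (y)^2 + (z)^2 = y^2 + z^2   [differs from x^2 + y^2: not invariant]
(D) x + y + z  ->  (y) + (z) + (x) = x + y + z   [equals x + y + z: invariant]

Only option (D), x + y + z, is unchanged by the transformation.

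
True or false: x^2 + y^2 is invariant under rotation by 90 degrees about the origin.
True

Applying rotation by 90 degrees: x' = x*cos(90 degrees) - y*sin(90 degrees) = -y, y' = x*sin(90 degrees) + y*cos(90 degrees) = x

Substituting into x^2 + y^2:
(-y)^2 + (x)^2
= x^2 + y^2

This equals the original expression x^2 + y^2, so it IS invariant.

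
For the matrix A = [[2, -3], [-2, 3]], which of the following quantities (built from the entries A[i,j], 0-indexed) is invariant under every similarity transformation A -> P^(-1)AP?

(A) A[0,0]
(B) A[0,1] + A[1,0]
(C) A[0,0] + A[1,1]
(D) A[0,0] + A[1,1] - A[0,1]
C

A[0,0] + A[1,1] is the trace of A. By the cyclic property of the trace, tr(P^(-1)AP) = tr(APP^(-1)) = tr(A), so it is the same for every matrix similar to A.

The other combinations are not similarity invariants. For example, take P = [[1, 1], [0, 1]] (det P = 1), so P^(-1) = [[1, -1], [0, 1]] and
B = P^(-1)AP = [[4, -2], [-2, 1]].
Evaluating each option on A and on B:
(A) A[0,0]: 2 for A, 4 for B -> changes
(B) A[0,1] + A[1,0]: -5 for A, -4 for B -> changes
(C) A[0,0] + A[1,1]: 5 for A, 5 for B -> unchanged
(D) A[0,0] + A[1,1] - A[0,1]: 8 for A, 7 for B -> changes

Only (C) A[0,0] + A[1,1] = 5 survives (and it does so for every P, not just this one), so it is the invariant.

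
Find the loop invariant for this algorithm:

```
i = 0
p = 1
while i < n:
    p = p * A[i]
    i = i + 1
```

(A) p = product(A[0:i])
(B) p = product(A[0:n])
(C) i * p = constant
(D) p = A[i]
A

A loop invariant must hold before the first iteration and be re-established by every execution of the body.

(A) p = product(A[0:i]): Initially i = 0 and p = 1 = product of the empty slice A[0:0]. If p = product(A[0:i]) holds at the top of an iteration, the body sets p to product(A[0:i]) * A[i] = product(A[0:i+1]) and then i to i+1, so the property is restored. At exit i = n, giving p = product(A[0:n]).

The other options fail:
(B) p = product(A[0:n]): false before the loop (p = 1, not the full product) -- it only becomes true at exit.
(C) i * p = constant: initially i * p = 0, but after one iteration it is 1 * A[0], which is nonzero in general.
(D) p = A[i]: after the first iteration p = A[0] but i = 1; in general p is a product of several elements, not a single one.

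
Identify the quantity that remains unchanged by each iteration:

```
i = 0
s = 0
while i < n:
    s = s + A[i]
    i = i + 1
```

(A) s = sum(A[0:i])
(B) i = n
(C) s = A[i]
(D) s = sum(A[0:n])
A

A loop invariant must hold before the first iteration and be re-established by every execution of the body.

(A) s = sum(A[0:i]): Initially i = 0 and s = 0 = sum of the empty slice A[0:0]. If s = sum(A[0:i]) holds at the top of an iteration, the body sets s to sum(A[0:i]) + A[i] = sum(A[0:i+1]) and then i to i+1, so s = sum(A[0:i]) holds again. At exit i = n, giving s = sum(A[0:n]).

The other options fail:
(B) i = n: false initially (i = 0); it is the exit condition, not an invariant.
(C) s = A[i]: after the first iteration s = A[0] but i = 1, so s = A[i] compares s with the wrong element (and fails in general).
(D) s = sum(A[0:n]): false before the loop (s = 0, not the full sum) -- it only becomes true at exit.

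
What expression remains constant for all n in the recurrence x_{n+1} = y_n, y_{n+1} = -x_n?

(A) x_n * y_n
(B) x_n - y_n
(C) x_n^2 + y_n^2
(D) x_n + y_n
C

For the recurrence x_{n+1} = y_n, y_{n+1} = -x_n:

x_{n+1}^2 + y_{n+1}^2 = y_n^2 + (-x_n)^2 = x_n^2 + y_n^2
The sum of squares is conserved (like energy in a harmonic oscillator).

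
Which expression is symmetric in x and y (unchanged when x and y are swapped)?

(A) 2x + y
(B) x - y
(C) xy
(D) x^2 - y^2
C

A symmetric expression is unchanged when the variables are permuted; here the transformation to test is the swap (x, y) -> (y, x).
Substitute the transformed coordinates into each option and compare with the original:
(A) 2x + y  ->  2(y) + (x) = x + 2y   [differs from 2x + y: not invariant]
(B) x - y  ->  (y) - (x) = -x + y   [differs from x - y: not invariant]
(C) xy  ->  (y)(x) = xy   [equals xy: invariant]
(D) x^2 - y^2  ->  (y)^2 - (x)^2 = -x^2 + y^2   [differs from x^2 - y^2: not invariant]

Only option (C), xy, is unchanged by the transformation.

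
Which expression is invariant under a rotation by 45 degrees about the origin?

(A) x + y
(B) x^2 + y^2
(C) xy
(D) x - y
B

A rotation by 45 degrees sends (x, y) to (sqrt(2)x/2 - sqrt(2)y/2, sqrt(2)x/2 + sqrt(2)y/2).
Substitute the transformed coordinates into each option and compare with the original:
(A) x + y  ->  (sqrt(2)x/2 - sqrt(2)y/2) + (sqrt(2)x/2 + sqrt(2)y/2) = sqrt(2)x   [differs from x + y: not invariant]
(B) x^2 + y^2  ->  (sqrt(2)x/2 - sqrt(2)y/2)^2 + (sqrt(2)x/2 + sqrt(2)y/2)^2 = x^2 + y^2   [equals x^2 + y^2: invariant]
(C) xy  ->  (sqrt(2)x/2 - sqrt(2)y/2)(sqrt(2)x/2 + sqrt(2)y/2) = x^2/2 - y^2/2   [differs from xy: not invariant]
(D) x - y  ->  (sqrt(2)x/2 - sqrt(2)y/2) - (sqrt(2)x/2 + sqrt(2)y/2) = -sqrt(2)y   [differs from x - y: not invariant]

Only option (B), x^2 + y^2, is unchanged by the transformation.
Geometrically, x^2 + y^2 is the squared distance from the origin, which every rotation about the origin preserves.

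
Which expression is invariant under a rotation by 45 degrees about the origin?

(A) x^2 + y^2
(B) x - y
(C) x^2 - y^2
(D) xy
A

A rotation by 45 degrees sends (x, y) to (sqrt(2)x/2 - sqrt(2)y/2, sqrt(2)x/2 + sqrt(2)y/2).
Substitute the transformed coordinates into each option and compare with the original:
(A) x^2 + y^2  ->  (sqrt(2)x/2 - sqrt(2)y/2)^2 + (sqrt(2)x/2 + sqrt(2)y/2)^2 = x^2 + y^2   [equals x^2 + y^2: invariant]
(B) x - y  ->  (sqrt(2)x/2 - sqrt(2)y/2) - (sqrt(2)x/2 + sqrt(2)y/2) = -sqrt(2)y   [differs from x - y: not invariant]
(C) x^2 - y^2  ->  (sqrt(2)x/2 - sqrt(2)y/2)^2 - (sqrt(2)x/2 + sqrt(2)y/2)^2 = -2xy   [differs from x^2 - y^2: not invariant]
(D) xy  ->  (sqrt(2)x/2 - sqrt(2)y/2)(sqrt(2)x/2 + sqrt(2)y/2) = x^2/2 - y^2/2   [differs from xy: not invariant]

Only option (A), x^2 + y^2, is unchanged by the transformation.
Geometrically, x^2 + y^2 is the squared distance from the origin, which every rotation about the origin preserves.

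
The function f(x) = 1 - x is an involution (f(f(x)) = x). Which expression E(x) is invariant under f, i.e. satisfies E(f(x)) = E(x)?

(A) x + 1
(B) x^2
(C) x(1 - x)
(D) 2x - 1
C

Replace x by f(x) = 1 - x in each option and simplify. As a quick numerical cross-check, also compare E(5) with E(f(5)) = E(-4).

(A) x + 1  ->  (1 - x) + 1 = 2 - x; check: E(5) = 6 but E(-4) = -3.   [not invariant]
(B) x^2  ->  (1 - x)^2 = (x - 1)^2; check: E(5) = 25 but E(-4) = 16.   [not invariant]
(C) x(1 - x)  ->  (1 - x)(1 - (1 - x)), which simplifies back to x(1 - x); check: E(5) = -20, E(-4) = -20.   [invariant]
(D) 2x - 1  ->  2(1 - x) - 1 = 1 - 2x; check: E(5) = 9 but E(-4) = -9.   [not invariant]

Only (C) is unchanged. E is symmetric under swapping x with f(x) = 1 - x, which is exactly what an involution does.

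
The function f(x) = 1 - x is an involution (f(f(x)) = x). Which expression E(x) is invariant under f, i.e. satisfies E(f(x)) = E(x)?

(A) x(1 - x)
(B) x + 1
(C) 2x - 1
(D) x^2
A

Replace x by f(x) = 1 - x in each option and simplify. As a quick numerical cross-check, also compare E(5) with E(f(5)) = E(-4).

(A) x(1 - x)  ->  (1 - x)(1 - (1 - x)), which simplifies back to x(1 - x); check: E(5) = -20, E(-4) = -20.   [invariant]
(B) x + 1  ->  (1 - x) + 1 = 2 - x; check: E(5) = 6 but E(-4) = -3.   [not invariant]
(C) 2x - 1  ->  2(1 - x) - 1 = 1 - 2x; check: E(5) = 9 but E(-4) = -9.   [not invariant]
(D) x^2  ->  (1 - x)^2 = (x - 1)^2; check: E(5) = 25 but E(-4) = 16.   [not invariant]

Only (A) is unchanged. E is symmetric under swapping x with f(x) = 1 - x, which is exactly what an involution does.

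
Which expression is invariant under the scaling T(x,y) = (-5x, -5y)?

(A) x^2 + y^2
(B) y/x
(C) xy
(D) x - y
B

Under the uniform scaling T(x,y) = (-5x, -5y):
Substitute the transformed coordinates into each option and compare with the original:
(A) x^2 + y^2  ->  (-5x)^2 + (-5y)^2 = 25x^2 + 25y^2   [differs from x^2 + y^2: not invariant]
(B) y/x  ->  (-5y)/(-5x) = y/x   [equals y/x: invariant]
(C) xy  ->  (-5x)(-5y) = 25xy   [differs from xy: not invariant]
(D) x - y  ->  (-5x) - (-5y) = -5x + 5y   [differs from x - y: not invariant]

Only option (B), y/x, is unchanged by the transformation.
The common factor -5 cancels in a ratio of coordinates, while sums, products and sums of squares pick up factors of -5 or 25.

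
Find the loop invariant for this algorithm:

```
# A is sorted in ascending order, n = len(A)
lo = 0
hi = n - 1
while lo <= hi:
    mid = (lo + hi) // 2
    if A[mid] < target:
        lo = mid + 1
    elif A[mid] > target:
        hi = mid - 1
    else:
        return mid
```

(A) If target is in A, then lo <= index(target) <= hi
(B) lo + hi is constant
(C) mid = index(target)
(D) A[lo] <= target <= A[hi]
A

A loop invariant must hold before the first iteration and be re-established by every execution of the body.

(A) If target is in A, then lo <= index(target) <= hi: Before the loop [lo, hi] = [0, n-1] covers every index. When A[mid] < target, sortedness puts target strictly to the right of mid, so setting lo = mid + 1 keeps index(target) in [lo, hi]; symmetrically for hi = mid - 1. Hence 'if target is in A then lo <= index(target) <= hi' holds after every iteration, and when lo > hi it proves target is absent.

The other options fail:
(B) lo + hi is constant: each iteration moves exactly one of lo, hi, so lo + hi changes (e.g. 0 + (n-1) becomes (mid+1) + (n-1)).
(C) mid = index(target): mid is just the current probe; it equals index(target) only on the iteration that returns.
(D) A[lo] <= target <= A[hi]: fails when target is not in A (e.g. target < A[0] already violates it before the loop), so it is not maintained in general.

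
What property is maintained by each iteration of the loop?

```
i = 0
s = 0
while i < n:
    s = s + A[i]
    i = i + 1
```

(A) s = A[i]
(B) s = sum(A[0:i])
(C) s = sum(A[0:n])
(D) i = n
B

A loop invariant must hold before the first iteration and be re-established by every execution of the body.

(B) s = sum(A[0:i]): Initially i = 0 and s = 0 = sum of the empty slice A[0:0]. If s = sum(A[0:i]) holds at the top of an iteration, the body sets s to sum(A[0:i]) + A[i] = sum(A[0:i+1]) and then i to i+1, so s = sum(A[0:i]) holds again. At exit i = n, giving s = sum(A[0:n]).

The other options fail:
(A) s = A[i]: after the first iteration s = A[0] but i = 1, so s = A[i] compares s with the wrong element (and fails in general).
(C) s = sum(A[0:n]): false before the loop (s = 0, not the full sum) -- it only becomes true at exit.
(D) i = n: false initially (i = 0); it is the exit condition, not an invariant.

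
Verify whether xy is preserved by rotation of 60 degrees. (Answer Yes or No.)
No

Applying rotation by 60 degrees: x' = x*cos(60 degrees) - y*sin(60 degrees) = x/2 - sqrt(3)y/2, y' = x*sin(60 degrees) + y*cos(60 degrees) = sqrt(3)x/2 + y/2

Substituting into xy:
(x/2 - sqrt(3)y/2)(sqrt(3)x/2 + y/2)
= sqrt(3)x^2/4 - xy/2 - sqrt(3)y^2/4

This differs from the original expression xy, so it is NOT invariant.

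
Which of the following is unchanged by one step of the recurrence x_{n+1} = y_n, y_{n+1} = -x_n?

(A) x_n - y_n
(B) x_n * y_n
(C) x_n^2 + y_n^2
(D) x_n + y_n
C

For the recurrence x_{n+1} = y_n, y_{n+1} = -x_n:

x_{n+1}^2 + y_{n+1}^2 = y_n^2 + (-x_n)^2 = x_n^2 + y_n^2
The sum of squares is conserved (like energy in a harmonic oscillator).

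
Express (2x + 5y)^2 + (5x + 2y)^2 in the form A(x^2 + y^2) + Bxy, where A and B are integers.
29(x^2 + y^2) + 40xy

Expanding: (2x + 5y)^2 = 4x^2 + 20xy + 25y^2
(5x + 2y)^2 = 25x^2 + 20xy + 4y^2
Sum = (4+25)(x^2+y^2) + 40xy = 29(x^2 + y^2) + 40xy
This is symmetric in x and y.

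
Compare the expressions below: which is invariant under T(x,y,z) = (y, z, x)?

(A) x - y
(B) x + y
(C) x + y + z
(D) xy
C

Apply T(x,y,z) = (y, z, x) to each option, i.e. replace (x, y, z) by the transformed coordinates.
Substitute the transformed coordinates into each option and compare with the original:
(A) x - y  ->  (y) - (z) = y - z   [differs from x - y: not invariant]
(B) x + y  ->  (y) + (z) = y + z   [differs from x + y: not invariant]
(C) x + y + z  ->  (y) + (z) + (x) = x + y + z   [equals x + y + z: invariant]
(D) xy  ->  (y)(z) = yz   [differs from xy: not invariant]

Only option (C), x + y + z, is unchanged by the transformation.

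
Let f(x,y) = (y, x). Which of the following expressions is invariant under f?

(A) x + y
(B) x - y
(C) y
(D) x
A

For f(x,y) = (y, x):
After applying f: x' = y, y' = x. So x' + y' = y + x = x + y.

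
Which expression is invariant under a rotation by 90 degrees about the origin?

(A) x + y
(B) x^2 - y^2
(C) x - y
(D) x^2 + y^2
D

A rotation by 90 degrees sends (x, y) to (-y, x).
Substitute the transformed coordinates into each option and compare with the original:
(A) x + y  ->  (-y) + (x) = x - y   [differs from x + y: not invariant]
(B) x^2 - y^2  ->  (-y)^2 - (x)^2 = -x^2 + y^2   [differs from x^2 - y^2: not invariant]
(C) x - y  ->  (-y) - (x) = -x - y   [differs from x - y: not invariant]
(D) x^2 + y^2  ->  (-y)^2 + (x)^2 = x^2 + y^2   [equals x^2 + y^2: invariant]

Only option (D), x^2 + y^2, is unchanged by the transformation.
Geometrically, x^2 + y^2 is the squared distance from the origin, which every rotation about the origin preserves.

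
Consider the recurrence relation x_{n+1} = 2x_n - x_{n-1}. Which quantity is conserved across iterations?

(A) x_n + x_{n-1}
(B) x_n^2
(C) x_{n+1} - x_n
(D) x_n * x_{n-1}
C

For the recurrence x_{n+1} = 2x_n - x_{n-1}:

If x_{n+1} = 2x_n - x_{n-1}, then:
x_{n+1} - x_n = x_n - x_{n-1}
The first difference is constant throughout the sequence.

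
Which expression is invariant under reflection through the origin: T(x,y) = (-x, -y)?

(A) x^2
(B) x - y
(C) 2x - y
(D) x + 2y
A

The map is reflection through the origin: T(x,y) = (-x, -y).
Substitute the transformed coordinates into each option and compare with the original:
(A) x^2  ->  (-x)^2 = x^2   [equals x^2: invariant]
(B) x - y  ->  (-x) - (-y) = -x + y   [differs from x - y: not invariant]
(C) 2x - y  ->  2(-x) - (-y) = -2x + y   [differs from 2x - y: not invariant]
(D) x + 2y  ->  (-x) + 2(-y) = -x - 2y   [differs from x + 2y: not invariant]

Only option (A), x^2, is unchanged by the transformation.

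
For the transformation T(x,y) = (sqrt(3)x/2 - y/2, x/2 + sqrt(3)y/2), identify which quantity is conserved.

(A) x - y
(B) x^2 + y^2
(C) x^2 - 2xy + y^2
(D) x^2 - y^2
B

An expression E(x,y) is invariant under T if E(T(x,y)) = E(x,y). Here T(x,y) = (sqrt(3)x/2 - y/2, x/2 + sqrt(3)y/2).
Substitute the transformed coordinates into each option and compare with the original:
(A) x - y  ->  (sqrt(3)x/2 - y/2) - (x/2 + sqrt(3)y/2) = -x/2 + sqrt(3)x/2 - sqrt(3)y/2 - y/2   [differs from x - y: not invariant]
(B) x^2 + y^2  ->  (sqrt(3)x/2 - y/2)^2 + (x/2 + sqrt(3)y/2)^2 = x^2 + y^2   [equals x^2 + y^2: invariant]
(C) x^2 - 2xy + y^2  ->  (sqrt(3)x/2 - y/2)^2 - 2(sqrt(3)x/2 - y/2)(x/2 + sqrt(3)y/2) + (x/2 + sqrt(3)y/2)^2 = -sqrt(3)x^2/2 + x^2 - xy + sqrt(3)y^2/2 + y^2   [differs from x^2 - 2xy + y^2: not invariant]
(D) x^2 - y^2  ->  (sqrt(3)x/2 - y/2)^2 - (x/2 + sqrt(3)y/2)^2 = x^2/2 - sqrt(3)xy - y^2/2   [differs from x^2 - y^2: not invariant]

Only option (B), x^2 + y^2, is unchanged by the transformation.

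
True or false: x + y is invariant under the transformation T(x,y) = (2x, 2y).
False

Substitute T(x,y) = (2x, 2y) into the expression and compare with the original.

Original: x + y
After applying T: (2x) + (2y) = 2x + 2y

This differs from the original x + y (difference: x + y), so the expression is NOT invariant.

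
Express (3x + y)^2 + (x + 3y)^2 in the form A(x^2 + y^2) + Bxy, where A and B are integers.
10(x^2 + y^2) + 12xy

Expanding: (3x + y)^2 = 9x^2 + 6xy + y^2
(x + 3y)^2 = x^2 + 6xy + 9y^2
Sum = (9+1)(x^2+y^2) + 12xy = 10(x^2 + y^2) + 12xy
This is symmetric in x and y.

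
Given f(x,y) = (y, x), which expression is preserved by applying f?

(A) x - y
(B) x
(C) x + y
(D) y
C

For f(x,y) = (y, x):
After applying f: x' = y, y' = x. So x' + y' = y + x = x + y.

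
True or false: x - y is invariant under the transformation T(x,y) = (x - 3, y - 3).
True

Substitute T(x,y) = (x - 3, y - 3) into the expression and compare with the original.

Original: x - y
After applying T: (x - 3) - (y - 3) = x - y

This is identical to the original x - y, so the expression is invariant.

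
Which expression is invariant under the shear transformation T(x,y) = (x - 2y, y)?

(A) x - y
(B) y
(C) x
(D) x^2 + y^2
B

Under the shear T(x,y) = (x - 2y, y):
Substitute the transformed coordinates into each option and compare with the original:
(A) x - y  ->  (x - 2y) - (y) = x - 3y   [differs from x - y: not invariant]
(B) y  ->  (y) = y   [equals y: invariant]
(C) x  ->  (x - 2y) = x - 2y   [differs from x: not invariant]
(D) x^2 + y^2  ->  (x - 2y)^2 + (y)^2 = x^2 - 4xy + 5y^2   [differs from x^2 + y^2: not invariant]

Only option (B), y, is unchanged by the transformation.
A horizontal shear moves points parallel to the x-axis, so the y-coordinate (and any function of y alone) is unchanged.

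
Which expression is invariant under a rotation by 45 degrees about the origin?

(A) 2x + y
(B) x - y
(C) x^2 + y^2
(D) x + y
C

A rotation by 45 degrees sends (x, y) to (sqrt(2)x/2 - sqrt(2)y/2, sqrt(2)x/2 + sqrt(2)y/2).
Substitute the transformed coordinates into each option and compare with the original:
(A) 2x + y  ->  2(sqrt(2)x/2 - sqrt(2)y/2) + (sqrt(2)x/2 + sqrt(2)y/2) = 3sqrt(2)x/2 - sqrt(2)y/2   [differs from 2x + y: not invariant]
(B) x - y  ->  (sqrt(2)x/2 - sqrt(2)y/2) - (sqrt(2)x/2 + sqrt(2)y/2) = -sqrt(2)y   [differs from x - y: not invariant]
(C) x^2 + y^2  ->  (sqrt(2)x/2 - sqrt(2)y/2)^2 + (sqrt(2)x/2 + sqrt(2)y/2)^2 = x^2 + y^2   [equals x^2 + y^2: invariant]
(D) x + y  ->  (sqrt(2)x/2 - sqrt(2)y/2) + (sqrt(2)x/2 + sqrt(2)y/2) = sqrt(2)x   [differs from x + y: not invariant]

Only option (C), x^2 + y^2, is unchanged by the transformation.
Geometrically, x^2 + y^2 is the squared distance from the origin, which every rotation about the origin preserves.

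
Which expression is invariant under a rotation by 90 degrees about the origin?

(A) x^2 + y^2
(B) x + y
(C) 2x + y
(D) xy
A

A rotation by 90 degrees sends (x, y) to (-y, x).
Substitute the transformed coordinates into each option and compare with the original:
(A) x^2 + y^2  ->  (-y)^2 + (x)^2 = x^2 + y^2   [equals x^2 + y^2: invariant]
(B) x + y  ->  (-y) + (x) = x - y   [differs from x + y: not invariant]
(C) 2x + y  ->  2(-y) + (x) = x - 2y   [differs from 2x + y: not invariant]
(D) xy  ->  (-y)(x) = -xy   [differs from xy: not invariant]

Only option (A), x^2 + y^2, is unchanged by the transformation.
Geometrically, x^2 + y^2 is the squared distance from the origin, which every rotation about the origin preserves.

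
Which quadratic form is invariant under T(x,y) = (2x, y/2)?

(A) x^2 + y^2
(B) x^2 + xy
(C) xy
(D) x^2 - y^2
C

T multiplies x by 2 and divides y by 2.
Substitute the transformed coordinates into each option and compare with the original:
(A) x^2 + y^2  ->  (2x)^2 + (y/2)^2 = 4x^2 + y^2/4   [differs from x^2 + y^2: not invariant]
(B) x^2 + xy  ->  (2x)^2 + (2x)(y/2) = 4x^2 + xy   [differs from x^2 + xy: not invariant]
(C) xy  ->  (2x)(y/2) = xy   [equals xy: invariant]
(D) x^2 - y^2  ->  (2x)^2 - (y/2)^2 = 4x^2 - y^2/4   [differs from x^2 - y^2: not invariant]

Only option (C), xy, is unchanged by the transformation.
The factors 2 and 1/2 cancel only in the pure product xy.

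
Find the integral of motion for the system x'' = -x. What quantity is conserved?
E = (x')^2 + x^2

Multiply the equation by x':
x' * x'' = -x * x'
The left side is d/dt[(x')^2/2] and the right side is d/dt[-x^2/2], so
d/dt[(x')^2/2 + x^2/2] = 0, i.e. (x')^2/2 + x^2/2 = constant.
Multiplying by 2, the integral of motion is E = (x')^2 + x^2.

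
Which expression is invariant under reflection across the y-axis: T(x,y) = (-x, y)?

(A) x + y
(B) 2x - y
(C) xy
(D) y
D

The map is reflection across the y-axis: T(x,y) = (-x, y).
Substitute the transformed coordinates into each option and compare with the original:
(A) x + y  ->  (-x) + (y) = -x + y   [differs from x + y: not invariant]
(B) 2x - y  ->  2(-x) - (y) = -2x - y   [differs from 2x - y: not invariant]
(C) xy  ->  (-x)(y) = -xy   [differs from xy: not invariant]
(D) y  ->  (y) = y   [equals y: invariant]

Only option (D), y, is unchanged by the transformation.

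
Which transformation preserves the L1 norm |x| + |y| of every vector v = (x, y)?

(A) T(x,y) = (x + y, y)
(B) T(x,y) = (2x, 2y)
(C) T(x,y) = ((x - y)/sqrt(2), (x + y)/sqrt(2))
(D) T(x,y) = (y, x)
D

A transformation preserves a norm if ||T(v)|| = ||v|| for every v; a single vector where the norm changes rules an option out.

(A) T(x,y) = (x + y, y): v = (0, 1) has norm |0| + |1| = 1, but T(v) = (1, 1) has norm 2 -- not preserved.
(B) T(x,y) = (2x, 2y): v = (1, 0) has norm |1| + |0| = 1, but T(v) = (2, 0) has norm 2 -- not preserved.
(C) T(x,y) = ((x - y)/sqrt(2), (x + y)/sqrt(2)): v = (1, 0) has norm |1| + |0| = 1, but T(v) = (sqrt(2)/2, sqrt(2)/2) has norm sqrt(2) -- not preserved.
(D) T(x,y) = (y, x): preserves the norm -- it only permutes the coordinates and/or flips signs, which leaves |x| + |y| unchanged.

Therefore the answer is (D).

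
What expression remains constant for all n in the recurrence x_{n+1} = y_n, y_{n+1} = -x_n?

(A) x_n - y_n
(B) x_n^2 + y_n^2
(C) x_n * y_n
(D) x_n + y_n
B

For the recurrence x_{n+1} = y_n, y_{n+1} = -x_n:

x_{n+1}^2 + y_{n+1}^2 = y_n^2 + (-x_n)^2 = x_n^2 + y_n^2
The sum of squares is conserved (like energy in a harmonic oscillator).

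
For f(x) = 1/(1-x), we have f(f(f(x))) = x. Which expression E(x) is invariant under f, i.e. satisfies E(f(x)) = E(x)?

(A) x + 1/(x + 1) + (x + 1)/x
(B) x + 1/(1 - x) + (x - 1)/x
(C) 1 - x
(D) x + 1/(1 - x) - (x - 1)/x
B

Replace x by f(x) = 1/(1 - x) in each option and simplify. As a quick numerical cross-check, also compare E(3) with E(f(3)) = E(-1/2).

(A) x + 1/(x + 1) + (x + 1)/x  ->  (1/(1 - x)) + 1/((1/(1 - x)) + 1) + ((1/(1 - x)) + 1)/(1/(1 - x)) = (-x^3 + 6x^2 - 11x + 7)/(x^2 - 3x + 2); check: E(3) = 55/12 but E(-1/2) = 1/2.   [not invariant]
(B) x + 1/(1 - x) + (x - 1)/x  ->  (1/(1 - x)) + 1/(1 - (1/(1 - x))) + ((1/(1 - x)) - 1)/(1/(1 - x)), which simplifies back to x + 1/(1 - x) + (x - 1)/x; check: E(3) = 19/6, E(-1/2) = 19/6.   [invariant]
(C) 1 - x  ->  1 - (1/(1 - x)) = x/(x - 1); check: E(3) = -2 but E(-1/2) = 3/2.   [not invariant]
(D) x + 1/(1 - x) - (x - 1)/x  ->  (1/(1 - x)) + 1/(1 - (1/(1 - x))) - ((1/(1 - x)) - 1)/(1/(1 - x)) = (x^2(1 - x) - x + (x - 1)^2)/(x(x - 1)); check: E(3) = 11/6 but E(-1/2) = -17/6.   [not invariant]

Only (B) is unchanged. Indeed f(f(x)) = 1/(1 - 1/(1-x)) = (1-x)/(-x) = (x-1)/x, so E(x) = x + f(x) + f(f(x)) is the sum over the whole 3-cycle; applying f just permutes the three terms cyclically (x -> f(x) -> f(f(x)) -> x), leaving the sum unchanged.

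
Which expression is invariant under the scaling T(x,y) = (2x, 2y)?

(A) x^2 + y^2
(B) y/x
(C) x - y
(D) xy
B

Under the uniform scaling T(x,y) = (2x, 2y):
Substitute the transformed coordinates into each option and compare with the original:
(A) x^2 + y^2  ->  (2x)^2 + (2y)^2 = 4x^2 + 4y^2   [differs from x^2 + y^2: not invariant]
(B) y/x  ->  (2y)/(2x) = y/x   [equals y/x: invariant]
(C) x - y  ->  (2x) - (2y) = 2x - 2y   [differs from x - y: not invariant]
(D) xy  ->  (2x)(2y) = 4xy   [differs from xy: not invariant]

Only option (B), y/x, is unchanged by the transformation.
The common factor 2 cancels in a ratio of coordinates, while sums, products and sums of squares pick up factors of 2 or 4.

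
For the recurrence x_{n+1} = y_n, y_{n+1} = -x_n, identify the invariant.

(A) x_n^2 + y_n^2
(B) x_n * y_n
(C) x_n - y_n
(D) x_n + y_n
A

For the recurrence x_{n+1} = y_n, y_{n+1} = -x_n:

x_{n+1}^2 + y_{n+1}^2 = y_n^2 + (-x_n)^2 = x_n^2 + y_n^2
The sum of squares is conserved (like energy in a harmonic oscillator).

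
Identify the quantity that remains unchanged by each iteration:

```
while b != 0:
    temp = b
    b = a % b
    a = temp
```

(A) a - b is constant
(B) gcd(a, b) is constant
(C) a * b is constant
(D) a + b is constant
B

A loop invariant must hold before the first iteration and be re-established by every execution of the body.

(B) gcd(a, b) is constant: One iteration replaces (a, b) by (b, a mod b). Since a mod b = a - q*b for an integer q, any common divisor of a and b divides b and a mod b, and conversely; hence gcd(b, a mod b) = gcd(a, b). For instance (21, 4) -> (4, 1) keeps gcd = 1. At exit b = 0 and a = gcd of the original inputs.

The other options fail:
(A) a - b is constant: e.g. (a, b) = (21, 4) -> (4, 1): the difference goes from 17 to 3.
(C) a * b is constant: e.g. (a, b) = (21, 4) -> (4, 1): the product goes from 84 to 4.
(D) a + b is constant: e.g. (a, b) = (21, 4) -> (4, 1): the sum goes from 25 to 5.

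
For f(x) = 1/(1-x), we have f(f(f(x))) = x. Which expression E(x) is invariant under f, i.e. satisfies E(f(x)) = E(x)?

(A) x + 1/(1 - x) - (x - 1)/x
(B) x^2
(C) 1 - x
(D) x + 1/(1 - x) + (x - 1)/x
D

Replace x by f(x) = 1/(1 - x) in each option and simplify. As a quick numerical cross-check, also compare E(4) with E(f(4)) = E(-1/3).

(A) x + 1/(1 - x) - (x - 1)/x  ->  (1/(1 - x)) + 1/(1 - (1/(1 - x))) - ((1/(1 - x)) - 1)/(1/(1 - x)) = (x^2(1 - x) - x + (x - 1)^2)/(x(x - 1)); check: E(4) = 35/12 but E(-1/3) = -43/12.   [not invariant]
(B) x^2  ->  (1/(1 - x))^2 = (x - 1)^(-2); check: E(4) = 16 but E(-1/3) = 1/9.   [not invariant]
(C) 1 - x  ->  1 - (1/(1 - x)) = x/(x - 1); check: E(4) = -3 but E(-1/3) = 4/3.   [not invariant]
(D) x + 1/(1 - x) + (x - 1)/x  ->  (1/(1 - x)) + 1/(1 - (1/(1 - x))) + ((1/(1 - x)) - 1)/(1/(1 - x)), which simplifies back to x + 1/(1 - x) + (x - 1)/x; check: E(4) = 53/12, E(-1/3) = 53/12.   [invariant]

Only (D) is unchanged. Indeed f(f(x)) = 1/(1 - 1/(1-x)) = (1-x)/(-x) = (x-1)/x, so E(x) = x + f(x) + f(f(x)) is the sum over the whole 3-cycle; applying f just permutes the three terms cyclically (x -> f(x) -> f(f(x)) -> x), leaving the sum unchanged.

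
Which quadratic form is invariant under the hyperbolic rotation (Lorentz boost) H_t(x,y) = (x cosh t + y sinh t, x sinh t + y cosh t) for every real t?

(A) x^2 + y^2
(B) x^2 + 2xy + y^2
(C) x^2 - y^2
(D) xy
C

Write x' = x cosh t + y sinh t, y' = x sinh t + y cosh t and substitute into each option:
(A) x^2 + y^2: (x cosh t + y sinh t)^2 + (x sinh t + y cosh t)^2 = (x^2 + y^2)(cosh^2 t + sinh^2 t) + 4xy sinh t cosh t = (x^2 + y^2) cosh 2t + 2xy sinh 2t   [not invariant for t != 0]
(B) x^2 + 2xy + y^2: (x' + y')^2 with x' + y' = (x + y)(cosh t + sinh t) = (x + y)e^t, so it becomes (x + y)^2 e^(2t)   [not invariant for t != 0]
(C) x^2 - y^2: (x cosh t + y sinh t)^2 - (x sinh t + y cosh t)^2 = x^2(cosh^2 t - sinh^2 t) + 2xy(cosh t sinh t - sinh t cosh t) + y^2(sinh^2 t - cosh^2 t) = x^2 - y^2   [invariant, using cosh^2 t - sinh^2 t = 1]
(D) xy: (x cosh t + y sinh t)(x sinh t + y cosh t) = xy(cosh^2 t + sinh^2 t) + (x^2 + y^2) sinh t cosh t = xy cosh 2t + (x^2 + y^2)(sinh 2t)/2   [not invariant for t != 0]

Only (C) x^2 - y^2 is unchanged; it is the Minkowski form preserved by Lorentz boosts, just as x^2 + y^2 is preserved by ordinary rotations.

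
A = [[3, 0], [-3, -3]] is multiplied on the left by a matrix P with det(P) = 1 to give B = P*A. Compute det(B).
-9

By the multiplicative property of determinants, det(B) = det(P*A) = det(P) * det(A) = det(A),
so the determinant is invariant under multiplication by any determinant-1 matrix; we just need det(A).

det(A) = (3)(-3) - (0)(-3) = -9 - 0 = -9

Therefore det(B) = 1 * (-9) = -9.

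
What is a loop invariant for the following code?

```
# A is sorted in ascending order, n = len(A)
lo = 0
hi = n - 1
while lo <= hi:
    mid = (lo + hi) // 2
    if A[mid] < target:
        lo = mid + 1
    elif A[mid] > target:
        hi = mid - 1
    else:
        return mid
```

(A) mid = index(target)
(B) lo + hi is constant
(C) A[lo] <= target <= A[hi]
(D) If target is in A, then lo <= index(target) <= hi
D

A loop invariant must hold before the first iteration and be re-established by every execution of the body.

(D) If target is in A, then lo <= index(target) <= hi: Before the loop [lo, hi] = [0, n-1] covers every index. When A[mid] < target, sortedness puts target strictly to the right of mid, so setting lo = mid + 1 keeps index(target) in [lo, hi]; symmetrically for hi = mid - 1. Hence 'if target is in A then lo <= index(target) <= hi' holds after every iteration, and when lo > hi it proves target is absent.

The other options fail:
(A) mid = index(target): mid is just the current probe; it equals index(target) only on the iteration that returns.
(B) lo + hi is constant: each iteration moves exactly one of lo, hi, so lo + hi changes (e.g. 0 + (n-1) becomes (mid+1) + (n-1)).
(C) A[lo] <= target <= A[hi]: fails when target is not in A (e.g. target < A[0] already violates it before the loop), so it is not maintained in general.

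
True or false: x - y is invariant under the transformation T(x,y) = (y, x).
False

Substitute T(x,y) = (y, x) into the expression and compare with the original.

Original: x - y
After applying T: (y) - (x) = -x + y

This differs from the original x - y (difference: -2x + 2y), so the expression is NOT invariant.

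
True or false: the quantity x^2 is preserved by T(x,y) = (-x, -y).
True

Substitute T(x,y) = (-x, -y) into the expression and compare with the original.

Original: x^2
After applying T: (-x)^2 = x^2

This is identical to the original x^2, so the expression is invariant.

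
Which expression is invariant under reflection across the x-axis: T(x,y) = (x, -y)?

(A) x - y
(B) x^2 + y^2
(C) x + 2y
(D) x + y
B

The map is reflection across the x-axis: T(x,y) = (x, -y).
Substitute the transformed coordinates into each option and compare with the original:
(A) x - y  ->  (x) - (-y) = x + y   [differs from x - y: not invariant]
(B) x^2 + y^2  ->  (x)^2 + (-y)^2 = x^2 + y^2   [equals x^2 + y^2: invariant]
(C) x + 2y  ->  (x) + 2(-y) = x - 2y   [differs from x + 2y: not invariant]
(D) x + y  ->  (x) + (-y) = x - y   [differs from x + y: not invariant]

Only option (B), x^2 + y^2, is unchanged by the transformation.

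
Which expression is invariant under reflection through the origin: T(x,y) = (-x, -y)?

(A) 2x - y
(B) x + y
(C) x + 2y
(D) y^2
D

The map is reflection through the origin: T(x,y) = (-x, -y).
Substitute the transformed coordinates into each option and compare with the original:
(A) 2x - y  ->  2(-x) - (-y) = -2x + y   [differs from 2x - y: not invariant]
(B) x + y  ->  (-x) + (-y) = -x - y   [differs from x + y: not invariant]
(C) x + 2y  ->  (-x) + 2(-y) = -x - 2y   [differs from x + 2y: not invariant]
(D) y^2  ->  (-y)^2 = y^2   [equals y^2: invariant]

Only option (D), y^2, is unchanged by the transformation.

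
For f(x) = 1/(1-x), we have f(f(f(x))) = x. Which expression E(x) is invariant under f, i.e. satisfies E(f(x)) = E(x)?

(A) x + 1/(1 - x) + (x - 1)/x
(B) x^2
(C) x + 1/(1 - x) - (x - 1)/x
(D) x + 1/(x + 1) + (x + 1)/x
A

Replace x by f(x) = 1/(1 - x) in each option and simplify. As a quick numerical cross-check, also compare E(3) with E(f(3)) = E(-1/2).

(A) x + 1/(1 - x) + (x - 1)/x  ->  (1/(1 - x)) + 1/(1 - (1/(1 - x))) + ((1/(1 - x)) - 1)/(1/(1 - x)), which simplifies back to x + 1/(1 - x) + (x - 1)/x; check: E(3) = 19/6, E(-1/2) = 19/6.   [invariant]
(B) x^2  ->  (1/(1 - x))^2 = (x - 1)^(-2); check: E(3) = 9 but E(-1/2) = 1/4.   [not invariant]
(C) x + 1/(1 - x) - (x - 1)/x  ->  (1/(1 - x)) + 1/(1 - (1/(1 - x))) - ((1/(1 - x)) - 1)/(1/(1 - x)) = (x^2(1 - x) - x + (x - 1)^2)/(x(x - 1)); check: E(3) = 11/6 but E(-1/2) = -17/6.   [not invariant]
(D) x + 1/(x + 1) + (x + 1)/x  ->  (1/(1 - x)) + 1/((1/(1 - x)) + 1) + ((1/(1 - x)) + 1)/(1/(1 - x)) = (-x^3 + 6x^2 - 11x + 7)/(x^2 - 3x + 2); check: E(3) = 55/12 but E(-1/2) = 1/2.   [not invariant]

Only (A) is unchanged. Indeed f(f(x)) = 1/(1 - 1/(1-x)) = (1-x)/(-x) = (x-1)/x, so E(x) = x + f(x) + f(f(x)) is the sum over the whole 3-cycle; applying f just permutes the three terms cyclically (x -> f(x) -> f(f(x)) -> x), leaving the sum unchanged.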